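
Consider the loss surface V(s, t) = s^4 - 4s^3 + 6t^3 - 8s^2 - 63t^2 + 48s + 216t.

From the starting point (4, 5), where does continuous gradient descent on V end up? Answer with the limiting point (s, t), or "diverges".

(3, 4)

V is separable, so gradient descent decouples: s follows -∂V/∂s, t follows -∂V/∂t.
∂V/∂s = 4(s - 3)(s - 2)(s + 2); at s=4 this is 48, so s decreases.
∂V/∂t = 18(t - 4)(t - 3); at t=5 this is 36, so t decreases.
s converges to its nearest critical value 3 (a local min of the s-part); t converges to 4. The iterate converges to (3, 4).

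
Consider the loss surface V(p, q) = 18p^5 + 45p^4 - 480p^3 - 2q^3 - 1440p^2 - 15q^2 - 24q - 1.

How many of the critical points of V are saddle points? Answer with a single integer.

V separates as a function of p plus a function of q, so ∇V=0 decouples.
∂V/∂p = 90p(p - 4)(p + 2)(p + 4) = 0 at p ∈ {-4, -2, 0, 4}; ∂V/∂q = -6(q + 1)(q + 4) = 0 at q ∈ {-4, -1}.
The Hessian is diagonal: diag(V_pp, V_qq). Second derivatives: V_pp(-4)=-5760, V_pp(-2)=2160, V_pp(0)=-2880, V_pp(4)=17280; V_qq(-4)=18, V_qq(-1)=-18.
Saddle points occur where the two diagonal entries have opposite signs: (-4, -4), (-2, -1), (0, -4), (4, -1). Count: 4.

4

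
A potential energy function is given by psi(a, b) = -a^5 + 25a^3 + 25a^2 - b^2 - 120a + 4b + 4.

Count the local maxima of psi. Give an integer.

2

psi separates as a function of a plus a function of b, so ∇psi=0 decouples.
∂psi/∂a = -5(a - 4)(a - 1)(a + 2)(a + 3) = 0 at a ∈ {-3, -2, 1, 4}; ∂psi/∂b = -2(b - 2) = 0 at b ∈ {2}.
The Hessian is diagonal: diag(psi_aa, psi_bb). Second derivatives: psi_aa(-3)=140, psi_aa(-2)=-90, psi_aa(1)=180, psi_aa(4)=-630; psi_bb(2)=-2.
Local maxima occur where both diagonal entries negative: (-2, 2), (4, 2). Count: 2.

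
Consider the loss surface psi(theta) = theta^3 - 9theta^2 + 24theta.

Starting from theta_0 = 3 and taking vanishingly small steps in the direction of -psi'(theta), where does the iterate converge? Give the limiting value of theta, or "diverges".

4

psi'(theta) = 3(theta - 4)(theta - 2), so psi'(3) = -3.
Gradient descent moves in the -psi' direction, i.e. theta is increasing.
The nearest critical point in that direction is theta = 4, where psi'' = 6 > 0 (a local minimum). The iterate converges there.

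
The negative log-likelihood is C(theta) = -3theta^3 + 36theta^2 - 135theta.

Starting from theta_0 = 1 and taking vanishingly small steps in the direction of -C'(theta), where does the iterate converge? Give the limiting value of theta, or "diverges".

3

C'(theta) = -9(theta - 5)(theta - 3), so C'(1) = -72.
Gradient descent moves in the -C' direction, i.e. theta is increasing.
The nearest critical point in that direction is theta = 3, where C'' = 18 > 0 (a local minimum). The iterate converges there.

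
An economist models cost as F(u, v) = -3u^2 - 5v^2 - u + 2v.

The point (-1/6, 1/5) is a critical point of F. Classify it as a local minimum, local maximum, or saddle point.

The Hessian of F is constant: H = [[-6, 0], [0, -10]].
det(H) = (-6)·(-10) − 0² = 60.
det(H) > 0 and tr(H) = -16 < 0, so H is negative definite and the point is a local maximum.

local maximum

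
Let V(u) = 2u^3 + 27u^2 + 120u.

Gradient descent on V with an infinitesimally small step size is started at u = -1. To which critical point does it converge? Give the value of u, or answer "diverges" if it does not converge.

V'(u) = 6(u + 4)(u + 5), so V'(-1) = 72.
Gradient descent moves in the -V' direction, i.e. u is decreasing.
The nearest critical point in that direction is u = -4, where V'' = 6 > 0 (a local minimum). The iterate converges there.

-4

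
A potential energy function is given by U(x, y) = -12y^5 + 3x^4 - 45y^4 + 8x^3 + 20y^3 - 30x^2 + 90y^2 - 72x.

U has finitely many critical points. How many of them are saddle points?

6

U separates as a function of x plus a function of y, so ∇U=0 decouples.
∂U/∂x = 12(x - 2)(x + 1)(x + 3) = 0 at x ∈ {-3, -1, 2}; ∂U/∂y = -60y(y - 1)(y + 1)(y + 3) = 0 at y ∈ {-3, -1, 0, 1}.
The Hessian is diagonal: diag(U_xx, U_yy). Second derivatives: U_xx(-3)=120, U_xx(-1)=-72, U_xx(2)=180; U_yy(-3)=1440, U_yy(-1)=-240, U_yy(0)=180, U_yy(1)=-480.
Saddle points occur where the two diagonal entries have opposite signs: (-3, -1), (-3, 1), (-1, -3), (-1, 0), (2, -1), (2, 1). Count: 6.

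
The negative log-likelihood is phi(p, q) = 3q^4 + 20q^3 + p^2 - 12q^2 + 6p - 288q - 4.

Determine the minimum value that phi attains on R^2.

phi(p,q) separates as A(p) + B(q) − 4, so its minimum is min A + min B − 4.
A'(p) = 2p + 6 vanishes at p ∈ {-3}; B'(q) = 12(q - 2)(q + 3)(q + 4) vanishes at q ∈ {-4, -3, 2}.
Local minima of A (where A''>0): A(-3)=-9. Local minima of B: B(-4)=448, B(2)=-416.
So the global minimum of phi is A(-3) + B(2) − 4 = -9 − 416 − 4 = -429, attained at (-3, 2).

-429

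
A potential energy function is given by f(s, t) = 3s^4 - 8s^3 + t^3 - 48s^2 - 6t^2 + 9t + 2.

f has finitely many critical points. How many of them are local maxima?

1

f separates as a function of s plus a function of t, so ∇f=0 decouples.
∂f/∂s = 12s(s - 4)(s + 2) = 0 at s ∈ {-2, 0, 4}; ∂f/∂t = 3(t - 3)(t - 1) = 0 at t ∈ {1, 3}.
The Hessian is diagonal: diag(f_ss, f_tt). Second derivatives: f_ss(-2)=144, f_ss(0)=-96, f_ss(4)=288; f_tt(1)=-6, f_tt(3)=6.
Local maxima occur where both diagonal entries negative: (0, 1). Count: 1.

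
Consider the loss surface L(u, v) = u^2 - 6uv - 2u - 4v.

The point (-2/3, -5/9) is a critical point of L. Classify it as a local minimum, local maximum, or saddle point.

saddle point

The Hessian of L is constant: H = [[2, -6], [-6, 0]].
det(H) = 2·0 − (-6)² = -36.
Since det(H) < 0, H is indefinite and the critical point is a saddle point.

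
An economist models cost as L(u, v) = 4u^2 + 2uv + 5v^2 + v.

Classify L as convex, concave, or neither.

L is quadratic, so its Hessian is the constant matrix H = [[8, 2], [2, 10]].
det(H) = 76, tr(H) = 18.
det(H) > 0 and tr(H) > 0, so H is positive definite everywhere: convex.

convex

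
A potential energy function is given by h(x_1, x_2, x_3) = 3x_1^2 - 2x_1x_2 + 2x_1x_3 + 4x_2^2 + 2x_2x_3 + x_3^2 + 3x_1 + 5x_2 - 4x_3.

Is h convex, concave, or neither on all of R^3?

convex

h is quadratic, so its Hessian is the constant matrix H = [[6, -2, 2], [-2, 8, 2], [2, 2, 2]].
Leading principal minors: 6, 44, 16.
All positive ⇒ H ≻ 0 ⇒ convex.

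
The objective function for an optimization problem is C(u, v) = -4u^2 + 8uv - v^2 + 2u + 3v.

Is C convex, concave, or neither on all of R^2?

neither

C is quadratic, so its Hessian is the constant matrix H = [[-8, 8], [8, -2]].
det(H) = -48, tr(H) = -10.
det(H) < 0, so H is indefinite: neither convex nor concave.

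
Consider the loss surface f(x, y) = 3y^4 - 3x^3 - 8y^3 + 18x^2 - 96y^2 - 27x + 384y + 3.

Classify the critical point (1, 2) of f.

The mixed partial ∂²f/∂x∂y is 0, so the Hessian at any point is diag(f_xx, f_yy) = diag(18(-x + 2), 12(3y^2 - 4y - 16)).
At (1, 2): H = diag(18, -144).
The eigenvalues have opposite signs, so H is indefinite: a saddle point.

saddle point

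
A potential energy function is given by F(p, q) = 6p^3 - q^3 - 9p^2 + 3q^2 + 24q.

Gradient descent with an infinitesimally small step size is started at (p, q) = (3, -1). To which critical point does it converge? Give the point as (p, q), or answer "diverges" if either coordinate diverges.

F is separable, so gradient descent decouples: p follows -∂F/∂p, q follows -∂F/∂q.
∂F/∂p = 18p(p - 1); at p=3 this is 108, so p decreases.
∂F/∂q = -3(q - 4)(q + 2); at q=-1 this is 15, so q decreases.
p converges to its nearest critical value 1 (a local min of the p-part); q converges to -2. The iterate converges to (1, -2).

(1, -2)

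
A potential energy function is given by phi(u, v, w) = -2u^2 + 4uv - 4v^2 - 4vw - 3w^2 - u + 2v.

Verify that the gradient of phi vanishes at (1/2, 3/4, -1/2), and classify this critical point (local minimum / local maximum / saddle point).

local maximum

∇phi = (-4u + 4v - 1, 4u - 8v - 4w + 2, -4v - 6w); substituting (1/2, 3/4, -1/2) gives ∇phi = (0, 0, 0), so (1/2, 3/4, -1/2) is indeed a critical point.
The Hessian is constant: H = [[-4, 4, 0], [4, -8, -4], [0, -4, -6]].
Leading principal minors: Δ₁ = -4, Δ₂ = 16, Δ₃ = -32.
The minors alternate sign starting negative (−, +, −), so H is negative definite: a local maximum.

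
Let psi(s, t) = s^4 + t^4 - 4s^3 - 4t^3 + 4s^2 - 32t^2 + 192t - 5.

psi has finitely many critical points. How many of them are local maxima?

1

psi separates as a function of s plus a function of t, so ∇psi=0 decouples.
∂psi/∂s = 4s(s - 2)(s - 1) = 0 at s ∈ {0, 1, 2}; ∂psi/∂t = 4(t - 4)(t - 3)(t + 4) = 0 at t ∈ {-4, 3, 4}.
The Hessian is diagonal: diag(psi_ss, psi_tt). Second derivatives: psi_ss(0)=8, psi_ss(1)=-4, psi_ss(2)=8; psi_tt(-4)=224, psi_tt(3)=-28, psi_tt(4)=32.
Local maxima occur where both diagonal entries negative: (1, 3). Count: 1.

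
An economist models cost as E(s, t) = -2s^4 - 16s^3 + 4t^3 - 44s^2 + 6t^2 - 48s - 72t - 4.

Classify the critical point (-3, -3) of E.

local maximum

The mixed partial ∂²E/∂s∂t is 0, so the Hessian at any point is diag(E_ss, E_tt) = diag(-8(3s^2 + 12s + 11), 12(2t + 1)).
At (-3, -3): H = diag(-16, -60).
Both eigenvalues are negative, so H is negative definite: a local maximum.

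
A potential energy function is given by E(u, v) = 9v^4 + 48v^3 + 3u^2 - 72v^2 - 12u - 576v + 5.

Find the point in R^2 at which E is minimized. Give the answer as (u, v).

(2, 2)

E(u,v) separates as P(u) + Q(v) + 5, so its minimum is min P + min Q + 5.
P'(u) = 6u - 12 vanishes at u ∈ {2}; Q'(v) = 36(v - 2)(v + 2)(v + 4) vanishes at v ∈ {-4, -2, 2}.
Local minima of P (where P''>0): P(2)=-12. Local minima of Q: Q(-4)=384, Q(2)=-912.
So the global minimum of E is P(2) + Q(2) + 5 = -12 − 912 + 5 = -919, attained at (2, 2).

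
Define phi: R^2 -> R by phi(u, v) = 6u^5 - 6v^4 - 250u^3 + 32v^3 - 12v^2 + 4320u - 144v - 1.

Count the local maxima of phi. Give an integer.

4

phi separates as a function of u plus a function of v, so ∇phi=0 decouples.
∂phi/∂u = 30(u - 4)(u - 3)(u + 3)(u + 4) = 0 at u ∈ {-4, -3, 3, 4}; ∂phi/∂v = -24(v - 3)(v - 2)(v + 1) = 0 at v ∈ {-1, 2, 3}.
The Hessian is diagonal: diag(phi_uu, phi_vv). Second derivatives: phi_uu(-4)=-1680, phi_uu(-3)=1260, phi_uu(3)=-1260, phi_uu(4)=1680; phi_vv(-1)=-288, phi_vv(2)=72, phi_vv(3)=-96.
Local maxima occur where both diagonal entries negative: (-4, -1), (-4, 3), (3, -1), (3, 3). Count: 4.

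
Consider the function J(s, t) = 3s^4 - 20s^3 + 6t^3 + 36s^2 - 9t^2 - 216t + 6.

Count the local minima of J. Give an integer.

2

J separates as a function of s plus a function of t, so ∇J=0 decouples.
∂J/∂s = 12s(s - 3)(s - 2) = 0 at s ∈ {0, 2, 3}; ∂J/∂t = 18(t - 4)(t + 3) = 0 at t ∈ {-3, 4}.
The Hessian is diagonal: diag(J_ss, J_tt). Second derivatives: J_ss(0)=72, J_ss(2)=-24, J_ss(3)=36; J_tt(-3)=-126, J_tt(4)=126.
Local minima occur where both diagonal entries positive: (0, 4), (3, 4). Count: 2.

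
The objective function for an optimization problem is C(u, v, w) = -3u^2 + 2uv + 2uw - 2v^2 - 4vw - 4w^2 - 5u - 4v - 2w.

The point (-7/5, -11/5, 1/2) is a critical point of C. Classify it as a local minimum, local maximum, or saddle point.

The Hessian is constant: H = [[-6, 2, 2], [2, -4, -4], [2, -4, -8]].
Leading principal minors: Δ₁ = -6, Δ₂ = 20, Δ₃ = -80.
The minors alternate sign starting negative (−, +, −), so H is negative definite: a local maximum.

local maximum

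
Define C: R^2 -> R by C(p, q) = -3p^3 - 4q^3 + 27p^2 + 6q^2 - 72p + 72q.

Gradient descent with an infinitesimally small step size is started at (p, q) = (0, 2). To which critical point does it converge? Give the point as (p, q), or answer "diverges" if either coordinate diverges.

C is separable, so gradient descent decouples: p follows -∂C/∂p, q follows -∂C/∂q.
∂C/∂p = -9(p - 4)(p - 2); at p=0 this is -72, so p increases.
∂C/∂q = -12(q - 3)(q + 2); at q=2 this is 48, so q decreases.
p converges to its nearest critical value 2 (a local min of the p-part); q converges to -2. The iterate converges to (2, -2).

(2, -2)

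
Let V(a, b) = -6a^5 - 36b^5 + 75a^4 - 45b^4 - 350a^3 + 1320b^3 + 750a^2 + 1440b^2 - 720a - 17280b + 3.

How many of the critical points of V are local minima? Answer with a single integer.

4

V separates as a function of a plus a function of b, so ∇V=0 decouples.
∂V/∂a = -30(a - 4)(a - 3)(a - 2)(a - 1) = 0 at a ∈ {1, 2, 3, 4}; ∂V/∂b = -180(b - 4)(b - 2)(b + 3)(b + 4) = 0 at b ∈ {-4, -3, 2, 4}.
The Hessian is diagonal: diag(V_aa, V_bb). Second derivatives: V_aa(1)=180, V_aa(2)=-60, V_aa(3)=60, V_aa(4)=-180; V_bb(-4)=8640, V_bb(-3)=-6300, V_bb(2)=10800, V_bb(4)=-20160.
Local minima occur where both diagonal entries positive: (1, -4), (1, 2), (3, -4), (3, 2). Count: 4.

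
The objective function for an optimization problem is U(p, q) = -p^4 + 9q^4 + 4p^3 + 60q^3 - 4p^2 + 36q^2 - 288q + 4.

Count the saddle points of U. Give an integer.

5

U separates as a function of p plus a function of q, so ∇U=0 decouples.
∂U/∂p = -4p(p - 2)(p - 1) = 0 at p ∈ {0, 1, 2}; ∂U/∂q = 36(q - 1)(q + 2)(q + 4) = 0 at q ∈ {-4, -2, 1}.
The Hessian is diagonal: diag(U_pp, U_qq). Second derivatives: U_pp(0)=-8, U_pp(1)=4, U_pp(2)=-8; U_qq(-4)=360, U_qq(-2)=-216, U_qq(1)=540.
Saddle points occur where the two diagonal entries have opposite signs: (0, -4), (0, 1), (1, -2), (2, -4), (2, 1). Count: 5.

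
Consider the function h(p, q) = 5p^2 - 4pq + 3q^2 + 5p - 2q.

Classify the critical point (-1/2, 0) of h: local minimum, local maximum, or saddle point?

local minimum

The Hessian of h is constant: H = [[10, -4], [-4, 6]].
det(H) = 10·6 − (-4)² = 44.
det(H) > 0 and tr(H) = 16 > 0, so H is positive definite and the point is a local minimum.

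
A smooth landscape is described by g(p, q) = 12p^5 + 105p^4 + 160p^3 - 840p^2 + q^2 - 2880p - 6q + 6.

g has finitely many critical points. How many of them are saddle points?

2

g separates as a function of p plus a function of q, so ∇g=0 decouples.
∂g/∂p = 60(p - 2)(p + 2)(p + 3)(p + 4) = 0 at p ∈ {-4, -3, -2, 2}; ∂g/∂q = 2(q - 3) = 0 at q ∈ {3}.
The Hessian is diagonal: diag(g_pp, g_qq). Second derivatives: g_pp(-4)=-720, g_pp(-3)=300, g_pp(-2)=-480, g_pp(2)=7200; g_qq(3)=2.
Saddle points occur where the two diagonal entries have opposite signs: (-4, 3), (-2, 3). Count: 2.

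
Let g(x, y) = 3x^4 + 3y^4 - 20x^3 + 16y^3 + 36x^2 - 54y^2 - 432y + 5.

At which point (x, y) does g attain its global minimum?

(0, 3)

g(x,y) separates as P(x) + Q(y) + 5, so its minimum is min P + min Q + 5.
P'(x) = 12x(x - 3)(x - 2) vanishes at x ∈ {0, 2, 3}; Q'(y) = 12(y - 3)(y + 3)(y + 4) vanishes at y ∈ {-4, -3, 3}.
Local minima of P (where P''>0): P(0)=0, P(3)=27. Local minima of Q: Q(-4)=608, Q(3)=-1107.
So the global minimum of g is P(0) + Q(3) + 5 = 0 − 1107 + 5 = -1102, attained at (0, 3).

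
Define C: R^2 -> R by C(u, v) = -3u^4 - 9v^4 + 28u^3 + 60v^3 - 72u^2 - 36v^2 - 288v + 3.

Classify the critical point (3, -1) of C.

The mixed partial ∂²C/∂u∂v is 0, so the Hessian at any point is diag(C_uu, C_vv) = diag(12(-3u^2 + 14u - 12), 36(-3v^2 + 10v - 2)).
At (3, -1): H = diag(36, -540).
The eigenvalues have opposite signs, so H is indefinite: a saddle point.

saddle point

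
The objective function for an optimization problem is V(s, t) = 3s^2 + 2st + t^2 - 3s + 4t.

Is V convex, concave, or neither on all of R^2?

V is quadratic, so its Hessian is the constant matrix H = [[6, 2], [2, 2]].
det(H) = 8, tr(H) = 8.
det(H) > 0 and tr(H) > 0, so H is positive definite everywhere: convex.

convex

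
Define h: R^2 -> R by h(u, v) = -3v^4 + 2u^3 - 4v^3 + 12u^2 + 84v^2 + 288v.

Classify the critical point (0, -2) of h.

local minimum

The mixed partial ∂²h/∂u∂v is 0, so the Hessian at any point is diag(h_uu, h_vv) = diag(12(u + 2), 12(-3v^2 - 2v + 14)).
At (0, -2): H = diag(24, 72).
Both eigenvalues are positive, so H is positive definite: a local minimum.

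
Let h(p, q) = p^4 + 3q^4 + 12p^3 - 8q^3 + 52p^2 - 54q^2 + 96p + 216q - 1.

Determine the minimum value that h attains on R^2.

h(p,q) separates as A(p) + B(q) − 1, so its minimum is min A + min B − 1.
A'(p) = 4(p + 2)(p + 3)(p + 4) vanishes at p ∈ {-4, -3, -2}; B'(q) = 12(q - 3)(q - 2)(q + 3) vanishes at q ∈ {-3, 2, 3}.
Local minima of A (where A''>0): A(-4)=-64, A(-2)=-64. Local minima of B: B(-3)=-675, B(3)=189.
So the global minimum of h is A(-4) + B(-3) − 1 = -64 − 675 − 1 = -740, attained at (-4, -3).

-740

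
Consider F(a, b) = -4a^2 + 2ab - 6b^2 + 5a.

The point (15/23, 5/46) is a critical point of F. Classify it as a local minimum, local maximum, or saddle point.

The Hessian of F is constant: H = [[-8, 2], [2, -12]].
det(H) = (-8)·(-12) − 2² = 92.
det(H) > 0 and tr(H) = -20 < 0, so H is negative definite and the point is a local maximum.

local maximum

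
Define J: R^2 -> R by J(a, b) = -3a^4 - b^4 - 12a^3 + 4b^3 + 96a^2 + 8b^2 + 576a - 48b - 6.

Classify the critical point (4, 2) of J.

The mixed partial ∂²J/∂a∂b is 0, so the Hessian at any point is diag(J_aa, J_bb) = diag(12(-3a^2 - 6a + 16), 4(-3b^2 + 6b + 4)).
At (4, 2): H = diag(-672, 16).
The eigenvalues have opposite signs, so H is indefinite: a saddle point.

saddle point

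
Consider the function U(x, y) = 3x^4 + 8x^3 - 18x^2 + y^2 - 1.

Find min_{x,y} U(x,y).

U(x,y) separates as P(x) + Q(y) − 1, so its minimum is min P + min Q − 1.
P'(x) = 12x(x - 1)(x + 3) vanishes at x ∈ {-3, 0, 1}; Q'(y) = 2y vanishes at y ∈ {0}.
Local minima of P (where P''>0): P(-3)=-135, P(1)=-7. Local minima of Q: Q(0)=0.
So the global minimum of U is P(-3) + Q(0) − 1 = -135 + 0 − 1 = -136, attained at (-3, 0).

-136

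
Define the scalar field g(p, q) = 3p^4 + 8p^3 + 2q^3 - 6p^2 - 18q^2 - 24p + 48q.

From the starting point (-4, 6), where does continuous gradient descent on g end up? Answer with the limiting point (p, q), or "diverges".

(-2, 4)

g is separable, so gradient descent decouples: p follows -∂g/∂p, q follows -∂g/∂q.
∂g/∂p = 12(p - 1)(p + 1)(p + 2); at p=-4 this is -360, so p increases.
∂g/∂q = 6(q - 4)(q - 2); at q=6 this is 48, so q decreases.
p converges to its nearest critical value -2 (a local min of the p-part); q converges to 4. The iterate converges to (-2, 4).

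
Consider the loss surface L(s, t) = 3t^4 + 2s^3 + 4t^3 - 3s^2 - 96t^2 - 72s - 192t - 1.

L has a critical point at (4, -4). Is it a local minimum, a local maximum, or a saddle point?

The mixed partial ∂²L/∂s∂t is 0, so the Hessian at any point is diag(L_ss, L_tt) = diag(6(2s - 1), 12(3t^2 + 2t - 16)).
At (4, -4): H = diag(42, 288).
Both eigenvalues are positive, so H is positive definite: a local minimum.

local minimum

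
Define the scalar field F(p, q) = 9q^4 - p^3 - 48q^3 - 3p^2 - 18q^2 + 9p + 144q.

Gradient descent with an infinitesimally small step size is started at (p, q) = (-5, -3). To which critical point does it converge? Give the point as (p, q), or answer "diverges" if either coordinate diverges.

F is separable, so gradient descent decouples: p follows -∂F/∂p, q follows -∂F/∂q.
∂F/∂p = -3(p - 1)(p + 3); at p=-5 this is -36, so p increases.
∂F/∂q = 36(q - 4)(q - 1)(q + 1); at q=-3 this is -2016, so q increases.
p converges to its nearest critical value -3 (a local min of the p-part); q converges to -1. The iterate converges to (-3, -1).

(-3, -1)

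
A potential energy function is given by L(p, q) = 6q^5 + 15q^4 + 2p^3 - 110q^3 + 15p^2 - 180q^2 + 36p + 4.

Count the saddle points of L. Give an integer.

L separates as a function of p plus a function of q, so ∇L=0 decouples.
∂L/∂p = 6(p + 2)(p + 3) = 0 at p ∈ {-3, -2}; ∂L/∂q = 30q(q - 3)(q + 1)(q + 4) = 0 at q ∈ {-4, -1, 0, 3}.
The Hessian is diagonal: diag(L_pp, L_qq). Second derivatives: L_pp(-3)=-6, L_pp(-2)=6; L_qq(-4)=-2520, L_qq(-1)=360, L_qq(0)=-360, L_qq(3)=2520.
Saddle points occur where the two diagonal entries have opposite signs: (-3, -1), (-3, 3), (-2, -4), (-2, 0). Count: 4.

4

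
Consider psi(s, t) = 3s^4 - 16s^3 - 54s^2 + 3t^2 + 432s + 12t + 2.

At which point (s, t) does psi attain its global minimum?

(-3, -2)

psi(s,t) separates as P(s) + Q(t) + 2, so its minimum is min P + min Q + 2.
P'(s) = 12(s - 4)(s - 3)(s + 3) vanishes at s ∈ {-3, 3, 4}; Q'(t) = 6(t + 2) vanishes at t ∈ {-2}.
Local minima of P (where P''>0): P(-3)=-1107, P(4)=608. Local minima of Q: Q(-2)=-12.
So the global minimum of psi is P(-3) + Q(-2) + 2 = -1107 − 12 + 2 = -1117, attained at (-3, -2).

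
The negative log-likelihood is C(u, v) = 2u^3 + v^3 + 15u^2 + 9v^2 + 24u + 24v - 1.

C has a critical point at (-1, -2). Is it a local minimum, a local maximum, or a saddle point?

The mixed partial ∂²C/∂u∂v is 0, so the Hessian at any point is diag(C_uu, C_vv) = diag(6(2u + 5), 6(v + 3)).
At (-1, -2): H = diag(18, 6).
Both eigenvalues are positive, so H is positive definite: a local minimum.

local minimum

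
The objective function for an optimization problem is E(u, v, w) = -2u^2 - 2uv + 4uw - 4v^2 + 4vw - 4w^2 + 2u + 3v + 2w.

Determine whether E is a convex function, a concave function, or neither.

E is quadratic, so its Hessian is the constant matrix H = [[-4, -2, 4], [-2, -8, 4], [4, 4, -8]].
Leading principal minors: -4, 28, -96.
Signs alternate −, +, − ⇒ H ≺ 0 ⇒ concave.

concave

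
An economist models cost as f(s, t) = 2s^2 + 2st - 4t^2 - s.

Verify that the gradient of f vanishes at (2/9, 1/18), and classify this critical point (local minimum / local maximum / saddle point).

∇f = (4s + 2t - 1, 2s - 8t); substituting (2/9, 1/18) gives ∇f = (0, 0), so (2/9, 1/18) is indeed a critical point.
The Hessian of f is constant: H = [[4, 2], [2, -8]].
det(H) = 4·(-8) − 2² = -36.
Since det(H) < 0, H is indefinite and the critical point is a saddle point.

saddle point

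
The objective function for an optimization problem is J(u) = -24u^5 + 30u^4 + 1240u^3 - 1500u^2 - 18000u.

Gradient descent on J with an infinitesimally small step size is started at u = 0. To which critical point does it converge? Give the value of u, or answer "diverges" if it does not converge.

3

J'(u) = -120(u - 5)(u - 3)(u + 2)(u + 5), so J'(0) = -18000.
Gradient descent moves in the -J' direction, i.e. u is increasing.
The nearest critical point in that direction is u = 3, where J'' = 9600 > 0 (a local minimum). The iterate converges there.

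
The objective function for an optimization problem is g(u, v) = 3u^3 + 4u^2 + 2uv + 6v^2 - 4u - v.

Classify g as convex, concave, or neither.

neither

The term 3u^3 is cubic, so the Hessian is not constant.
∂²g/∂u² = 18u + 8, which takes both signs as u varies (negative for sufficiently negative u). A diagonal entry of the Hessian changing sign means the Hessian is neither positive- nor negative-semidefinite on all of R^2.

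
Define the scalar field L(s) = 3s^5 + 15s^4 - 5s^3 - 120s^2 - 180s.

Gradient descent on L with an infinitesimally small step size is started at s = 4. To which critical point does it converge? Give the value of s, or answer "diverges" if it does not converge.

L'(s) = 15(s - 2)(s + 1)(s + 2)(s + 3), so L'(4) = 6300.
Gradient descent moves in the -L' direction, i.e. s is decreasing.
The nearest critical point in that direction is s = 2, where L'' = 900 > 0 (a local minimum). The iterate converges there.

2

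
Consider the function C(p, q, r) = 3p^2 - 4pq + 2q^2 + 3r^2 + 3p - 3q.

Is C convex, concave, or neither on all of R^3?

convex

C is quadratic, so its Hessian is the constant matrix H = [[6, -4, 0], [-4, 4, 0], [0, 0, 6]].
Leading principal minors: 6, 8, 48.
All positive ⇒ H ≻ 0 ⇒ convex.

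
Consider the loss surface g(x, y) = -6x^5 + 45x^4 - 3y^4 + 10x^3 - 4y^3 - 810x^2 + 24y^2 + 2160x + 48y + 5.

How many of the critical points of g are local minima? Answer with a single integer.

g separates as a function of x plus a function of y, so ∇g=0 decouples.
∂g/∂x = -30(x - 4)(x - 3)(x - 2)(x + 3) = 0 at x ∈ {-3, 2, 3, 4}; ∂g/∂y = -12(y - 2)(y + 1)(y + 2) = 0 at y ∈ {-2, -1, 2}.
The Hessian is diagonal: diag(g_xx, g_yy). Second derivatives: g_xx(-3)=6300, g_xx(2)=-300, g_xx(3)=180, g_xx(4)=-420; g_yy(-2)=-48, g_yy(-1)=36, g_yy(2)=-144.
Local minima occur where both diagonal entries positive: (-3, -1), (3, -1). Count: 2.

2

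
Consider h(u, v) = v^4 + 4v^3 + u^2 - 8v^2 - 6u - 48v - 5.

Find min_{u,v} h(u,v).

-94

h(u,v) separates as P(u) + Q(v) − 5, so its minimum is min P + min Q − 5.
P'(u) = 2u - 6 vanishes at u ∈ {3}; Q'(v) = 4(v - 2)(v + 2)(v + 3) vanishes at v ∈ {-3, -2, 2}.
Local minima of P (where P''>0): P(3)=-9. Local minima of Q: Q(-3)=45, Q(2)=-80.
So the global minimum of h is P(3) + Q(2) − 5 = -9 − 80 − 5 = -94, attained at (3, 2).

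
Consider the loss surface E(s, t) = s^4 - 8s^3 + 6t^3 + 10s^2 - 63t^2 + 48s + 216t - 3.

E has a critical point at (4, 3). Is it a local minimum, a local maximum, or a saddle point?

saddle point

The mixed partial ∂²E/∂s∂t is 0, so the Hessian at any point is diag(E_ss, E_tt) = diag(4(3s^2 - 12s + 5), 18(2t - 7)).
At (4, 3): H = diag(20, -18).
The eigenvalues have opposite signs, so H is indefinite: a saddle point.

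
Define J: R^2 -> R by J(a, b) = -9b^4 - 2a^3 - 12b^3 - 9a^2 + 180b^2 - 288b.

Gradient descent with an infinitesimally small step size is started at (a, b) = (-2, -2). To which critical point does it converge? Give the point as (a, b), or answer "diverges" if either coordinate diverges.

(-3, 1)

J is separable, so gradient descent decouples: a follows -∂J/∂a, b follows -∂J/∂b.
∂J/∂a = -6a(a + 3); at a=-2 this is 12, so a decreases.
∂J/∂b = -36(b - 2)(b - 1)(b + 4); at b=-2 this is -864, so b increases.
a converges to its nearest critical value -3 (a local min of the a-part); b converges to 1. The iterate converges to (-3, 1).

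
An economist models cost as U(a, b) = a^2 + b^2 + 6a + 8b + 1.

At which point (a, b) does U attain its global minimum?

U(a,b) separates as P(a) + Q(b) + 1, so its minimum is min P + min Q + 1.
P'(a) = 2a + 6 vanishes at a ∈ {-3}; Q'(b) = 2b + 8 vanishes at b ∈ {-4}.
Local minima of P (where P''>0): P(-3)=-9. Local minima of Q: Q(-4)=-16.
So the global minimum of U is P(-3) + Q(-4) + 1 = -9 − 16 + 1 = -24, attained at (-3, -4).

(-3, -4)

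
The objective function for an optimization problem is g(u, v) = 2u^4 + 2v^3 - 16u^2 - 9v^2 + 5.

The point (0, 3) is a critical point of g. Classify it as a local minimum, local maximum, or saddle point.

saddle point

The mixed partial ∂²g/∂u∂v is 0, so the Hessian at any point is diag(g_uu, g_vv) = diag(8(3u^2 - 4), 6(2v - 3)).
At (0, 3): H = diag(-32, 18).
The eigenvalues have opposite signs, so H is indefinite: a saddle point.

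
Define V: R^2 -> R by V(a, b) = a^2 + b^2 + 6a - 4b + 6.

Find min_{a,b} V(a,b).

-7

V(a,b) separates as P(a) + Q(b) + 6, so its minimum is min P + min Q + 6.
P'(a) = 2a + 6 vanishes at a ∈ {-3}; Q'(b) = 2b - 4 vanishes at b ∈ {2}.
Local minima of P (where P''>0): P(-3)=-9. Local minima of Q: Q(2)=-4.
So the global minimum of V is P(-3) + Q(2) + 6 = -9 − 4 + 6 = -7, attained at (-3, 2).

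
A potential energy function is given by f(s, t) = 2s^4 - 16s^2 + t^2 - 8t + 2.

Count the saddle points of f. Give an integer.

1

f separates as a function of s plus a function of t, so ∇f=0 decouples.
∂f/∂s = 8s(s - 2)(s + 2) = 0 at s ∈ {-2, 0, 2}; ∂f/∂t = 2(t - 4) = 0 at t ∈ {4}.
The Hessian is diagonal: diag(f_ss, f_tt). Second derivatives: f_ss(-2)=64, f_ss(0)=-32, f_ss(2)=64; f_tt(4)=2.
Saddle points occur where the two diagonal entries have opposite signs: (0, 4). Count: 1.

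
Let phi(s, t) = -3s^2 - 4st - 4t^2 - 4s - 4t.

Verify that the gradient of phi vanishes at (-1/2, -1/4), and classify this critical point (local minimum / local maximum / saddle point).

∇phi = (-6s - 4t - 4, -4s - 8t - 4); substituting (-1/2, -1/4) gives ∇phi = (0, 0), so (-1/2, -1/4) is indeed a critical point.
The Hessian of phi is constant: H = [[-6, -4], [-4, -8]].
det(H) = (-6)·(-8) − (-4)² = 32.
det(H) > 0 and tr(H) = -14 < 0, so H is negative definite and the point is a local maximum.

local maximum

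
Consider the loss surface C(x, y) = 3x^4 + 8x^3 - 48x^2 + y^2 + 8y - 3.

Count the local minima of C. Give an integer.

2

C separates as a function of x plus a function of y, so ∇C=0 decouples.
∂C/∂x = 12x(x - 2)(x + 4) = 0 at x ∈ {-4, 0, 2}; ∂C/∂y = 2(y + 4) = 0 at y ∈ {-4}.
The Hessian is diagonal: diag(C_xx, C_yy). Second derivatives: C_xx(-4)=288, C_xx(0)=-96, C_xx(2)=144; C_yy(-4)=2.
Local minima occur where both diagonal entries positive: (-4, -4), (2, -4). Count: 2.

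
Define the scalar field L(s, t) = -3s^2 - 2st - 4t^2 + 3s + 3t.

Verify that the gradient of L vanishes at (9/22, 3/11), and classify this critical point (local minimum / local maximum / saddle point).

local maximum

∇L = (-6s - 2t + 3, -2s - 8t + 3); substituting (9/22, 3/11) gives ∇L = (0, 0), so (9/22, 3/11) is indeed a critical point.
The Hessian of L is constant: H = [[-6, -2], [-2, -8]].
det(H) = (-6)·(-8) − (-2)² = 44.
det(H) > 0 and tr(H) = -14 < 0, so H is negative definite and the point is a local maximum.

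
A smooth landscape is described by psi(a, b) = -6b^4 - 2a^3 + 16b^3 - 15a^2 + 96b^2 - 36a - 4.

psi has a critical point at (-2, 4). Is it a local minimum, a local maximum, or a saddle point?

The mixed partial ∂²psi/∂a∂b is 0, so the Hessian at any point is diag(psi_aa, psi_bb) = diag(-6(2a + 5), 24(-3b^2 + 4b + 8)).
At (-2, 4): H = diag(-6, -576).
Both eigenvalues are negative, so H is negative definite: a local maximum.

local maximum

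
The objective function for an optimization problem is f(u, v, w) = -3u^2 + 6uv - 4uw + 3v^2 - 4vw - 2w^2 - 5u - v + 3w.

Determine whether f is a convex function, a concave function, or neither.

neither

f is quadratic, so its Hessian is the constant matrix H = [[-6, 6, -4], [6, 6, -4], [-4, -4, -4]].
Leading principal minors: -6, -72, 480.
Neither pattern holds ⇒ H is indefinite ⇒ neither convex nor concave.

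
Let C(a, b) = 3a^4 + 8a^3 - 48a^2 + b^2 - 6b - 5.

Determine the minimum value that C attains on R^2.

-526

C(a,b) separates as P(a) + Q(b) − 5, so its minimum is min P + min Q − 5.
P'(a) = 12a(a - 2)(a + 4) vanishes at a ∈ {-4, 0, 2}; Q'(b) = 2b - 6 vanishes at b ∈ {3}.
Local minima of P (where P''>0): P(-4)=-512, P(2)=-80. Local minima of Q: Q(3)=-9.
So the global minimum of C is P(-4) + Q(3) − 5 = -512 − 9 − 5 = -526, attained at (-4, 3).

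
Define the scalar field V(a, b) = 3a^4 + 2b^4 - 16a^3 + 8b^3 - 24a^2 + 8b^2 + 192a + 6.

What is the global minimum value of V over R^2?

V(a,b) separates as P(a) + Q(b) + 6, so its minimum is min P + min Q + 6.
P'(a) = 12(a - 4)(a - 2)(a + 2) vanishes at a ∈ {-2, 2, 4}; Q'(b) = 8b(b + 1)(b + 2) vanishes at b ∈ {-2, -1, 0}.
Local minima of P (where P''>0): P(-2)=-304, P(4)=128. Local minima of Q: Q(-2)=0, Q(0)=0.
So the global minimum of V is P(-2) + Q(-2) + 6 = -304 + 0 + 6 = -298, attained at (-2, -2).

-298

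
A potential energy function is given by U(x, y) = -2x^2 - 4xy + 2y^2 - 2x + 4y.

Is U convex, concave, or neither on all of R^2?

neither

U is quadratic, so its Hessian is the constant matrix H = [[-4, -4], [-4, 4]].
det(H) = -32, tr(H) = 0.
det(H) < 0, so H is indefinite: neither convex nor concave.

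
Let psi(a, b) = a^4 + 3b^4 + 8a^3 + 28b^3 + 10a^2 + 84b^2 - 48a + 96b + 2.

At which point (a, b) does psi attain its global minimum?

psi(a,b) separates as P(a) + Q(b) + 2, so its minimum is min P + min Q + 2.
P'(a) = 4(a - 1)(a + 3)(a + 4) vanishes at a ∈ {-4, -3, 1}; Q'(b) = 12(b + 1)(b + 2)(b + 4) vanishes at b ∈ {-4, -2, -1}.
Local minima of P (where P''>0): P(-4)=96, P(1)=-29. Local minima of Q: Q(-4)=-64, Q(-1)=-37.
So the global minimum of psi is P(1) + Q(-4) + 2 = -29 − 64 + 2 = -91, attained at (1, -4).

(1, -4)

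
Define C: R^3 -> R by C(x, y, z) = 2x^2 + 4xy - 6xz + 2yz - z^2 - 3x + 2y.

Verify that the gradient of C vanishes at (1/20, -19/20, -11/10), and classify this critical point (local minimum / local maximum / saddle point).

∇C = (4x + 4y - 6z - 3, 4x + 2z + 2, -6x + 2y - 2z); substituting (1/20, -19/20, -11/10) gives ∇C = (0, 0, 0), so (1/20, -19/20, -11/10) is indeed a critical point.
The Hessian is constant: H = [[4, 4, -6], [4, 0, 2], [-6, 2, -2]].
Leading principal minors: Δ₁ = 4, Δ₂ = -16, Δ₃ = -80.
The minors fit neither the all-positive nor the alternating-sign pattern, so H is indefinite: a saddle point.

saddle point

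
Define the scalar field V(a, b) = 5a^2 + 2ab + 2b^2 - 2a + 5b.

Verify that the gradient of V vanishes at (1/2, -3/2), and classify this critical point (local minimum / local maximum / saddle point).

∇V = (10a + 2b - 2, 2a + 4b + 5); substituting (1/2, -3/2) gives ∇V = (0, 0), so (1/2, -3/2) is indeed a critical point.
The Hessian of V is constant: H = [[10, 2], [2, 4]].
det(H) = 10·4 − 2² = 36.
det(H) > 0 and tr(H) = 14 > 0, so H is positive definite and the point is a local minimum.

local minimum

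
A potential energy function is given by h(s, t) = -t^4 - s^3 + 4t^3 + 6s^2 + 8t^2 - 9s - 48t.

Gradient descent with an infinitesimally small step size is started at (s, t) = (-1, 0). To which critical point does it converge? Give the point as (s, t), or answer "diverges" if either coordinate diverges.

(1, 2)

h is separable, so gradient descent decouples: s follows -∂h/∂s, t follows -∂h/∂t.
∂h/∂s = -3(s - 3)(s - 1); at s=-1 this is -24, so s increases.
∂h/∂t = -4(t - 3)(t - 2)(t + 2); at t=0 this is -48, so t increases.
s converges to its nearest critical value 1 (a local min of the s-part); t converges to 2. The iterate converges to (1, 2).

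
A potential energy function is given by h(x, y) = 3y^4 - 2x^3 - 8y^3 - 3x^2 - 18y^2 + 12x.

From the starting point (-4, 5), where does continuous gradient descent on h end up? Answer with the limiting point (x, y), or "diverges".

h is separable, so gradient descent decouples: x follows -∂h/∂x, y follows -∂h/∂y.
∂h/∂x = -6(x - 1)(x + 2); at x=-4 this is -60, so x increases.
∂h/∂y = 12y(y - 3)(y + 1); at y=5 this is 720, so y decreases.
x converges to its nearest critical value -2 (a local min of the x-part); y converges to 3. The iterate converges to (-2, 3).

(-2, 3)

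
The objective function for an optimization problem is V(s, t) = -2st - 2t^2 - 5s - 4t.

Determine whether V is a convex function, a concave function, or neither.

V is quadratic, so its Hessian is the constant matrix H = [[0, -2], [-2, -4]].
det(H) = -4, tr(H) = -4.
det(H) < 0, so H is indefinite: neither convex nor concave.

neither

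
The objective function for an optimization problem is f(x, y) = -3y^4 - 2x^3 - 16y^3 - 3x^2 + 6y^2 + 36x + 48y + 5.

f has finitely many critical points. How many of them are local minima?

f separates as a function of x plus a function of y, so ∇f=0 decouples.
∂f/∂x = -6(x - 2)(x + 3) = 0 at x ∈ {-3, 2}; ∂f/∂y = -12(y - 1)(y + 1)(y + 4) = 0 at y ∈ {-4, -1, 1}.
The Hessian is diagonal: diag(f_xx, f_yy). Second derivatives: f_xx(-3)=30, f_xx(2)=-30; f_yy(-4)=-180, f_yy(-1)=72, f_yy(1)=-120.
Local minima occur where both diagonal entries positive: (-3, -1). Count: 1.

1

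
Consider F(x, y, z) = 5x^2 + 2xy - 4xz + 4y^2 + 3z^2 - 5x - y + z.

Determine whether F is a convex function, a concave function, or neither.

convex

F is quadratic, so its Hessian is the constant matrix H = [[10, 2, -4], [2, 8, 0], [-4, 0, 6]].
Leading principal minors: 10, 76, 328.
All positive ⇒ H ≻ 0 ⇒ convex.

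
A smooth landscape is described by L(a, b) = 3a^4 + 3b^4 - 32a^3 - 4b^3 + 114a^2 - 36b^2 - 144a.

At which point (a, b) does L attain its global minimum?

L(a,b) separates as P(a) + Q(b), so its minimum is min P + min Q.
P'(a) = 12(a - 4)(a - 3)(a - 1) vanishes at a ∈ {1, 3, 4}; Q'(b) = 12b(b - 3)(b + 2) vanishes at b ∈ {-2, 0, 3}.
Local minima of P (where P''>0): P(1)=-59, P(4)=-32. Local minima of Q: Q(-2)=-64, Q(3)=-189.
So the global minimum of L is P(1) + Q(3) = -59 − 189 = -248, attained at (1, 3).

(1, 3)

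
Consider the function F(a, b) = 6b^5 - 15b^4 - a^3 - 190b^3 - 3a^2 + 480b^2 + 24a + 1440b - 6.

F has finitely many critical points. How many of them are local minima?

2

F separates as a function of a plus a function of b, so ∇F=0 decouples.
∂F/∂a = -3(a - 2)(a + 4) = 0 at a ∈ {-4, 2}; ∂F/∂b = 30(b - 4)(b - 3)(b + 1)(b + 4) = 0 at b ∈ {-4, -1, 3, 4}.
The Hessian is diagonal: diag(F_aa, F_bb). Second derivatives: F_aa(-4)=18, F_aa(2)=-18; F_bb(-4)=-5040, F_bb(-1)=1800, F_bb(3)=-840, F_bb(4)=1200.
Local minima occur where both diagonal entries positive: (-4, -1), (-4, 4). Count: 2.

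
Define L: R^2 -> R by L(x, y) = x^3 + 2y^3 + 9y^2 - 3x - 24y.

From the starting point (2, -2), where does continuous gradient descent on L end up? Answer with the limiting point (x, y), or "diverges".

(1, 1)

L is separable, so gradient descent decouples: x follows -∂L/∂x, y follows -∂L/∂y.
∂L/∂x = 3(x - 1)(x + 1); at x=2 this is 9, so x decreases.
∂L/∂y = 6(y - 1)(y + 4); at y=-2 this is -36, so y increases.
x converges to its nearest critical value 1 (a local min of the x-part); y converges to 1. The iterate converges to (1, 1).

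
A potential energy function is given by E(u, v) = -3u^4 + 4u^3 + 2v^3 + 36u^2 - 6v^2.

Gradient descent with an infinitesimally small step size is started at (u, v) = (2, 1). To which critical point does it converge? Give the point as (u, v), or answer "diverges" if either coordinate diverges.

(0, 2)

E is separable, so gradient descent decouples: u follows -∂E/∂u, v follows -∂E/∂v.
∂E/∂u = -12u(u - 3)(u + 2); at u=2 this is 96, so u decreases.
∂E/∂v = 6v(v - 2); at v=1 this is -6, so v increases.
u converges to its nearest critical value 0 (a local min of the u-part); v converges to 2. The iterate converges to (0, 2).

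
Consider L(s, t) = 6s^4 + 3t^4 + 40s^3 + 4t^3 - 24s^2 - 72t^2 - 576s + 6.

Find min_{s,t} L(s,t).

L(s,t) separates as P(s) + Q(t) + 6, so its minimum is min P + min Q + 6.
P'(s) = 24(s - 2)(s + 3)(s + 4) vanishes at s ∈ {-4, -3, 2}; Q'(t) = 12t(t - 3)(t + 4) vanishes at t ∈ {-4, 0, 3}.
Local minima of P (where P''>0): P(-4)=896, P(2)=-832. Local minima of Q: Q(-4)=-640, Q(3)=-297.
So the global minimum of L is P(2) + Q(-4) + 6 = -832 − 640 + 6 = -1466, attained at (2, -4).

-1466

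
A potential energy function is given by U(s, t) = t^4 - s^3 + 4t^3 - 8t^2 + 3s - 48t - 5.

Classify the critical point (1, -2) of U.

The mixed partial ∂²U/∂s∂t is 0, so the Hessian at any point is diag(U_ss, U_tt) = diag(-6s, 4(3t^2 + 6t - 4)).
At (1, -2): H = diag(-6, -16).
Both eigenvalues are negative, so H is negative definite: a local maximum.

local maximum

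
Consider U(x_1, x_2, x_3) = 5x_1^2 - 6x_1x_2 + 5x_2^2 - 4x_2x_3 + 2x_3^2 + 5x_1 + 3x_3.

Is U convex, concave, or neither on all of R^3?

U is quadratic, so its Hessian is the constant matrix H = [[10, -6, 0], [-6, 10, -4], [0, -4, 4]].
Leading principal minors: 10, 64, 96.
All positive ⇒ H ≻ 0 ⇒ convex.

convex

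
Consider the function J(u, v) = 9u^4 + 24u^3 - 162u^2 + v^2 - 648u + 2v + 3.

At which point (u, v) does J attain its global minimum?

J(u,v) separates as P(u) + Q(v) + 3, so its minimum is min P + min Q + 3.
P'(u) = 36(u - 3)(u + 2)(u + 3) vanishes at u ∈ {-3, -2, 3}; Q'(v) = 2v + 2 vanishes at v ∈ {-1}.
Local minima of P (where P''>0): P(-3)=567, P(3)=-2025. Local minima of Q: Q(-1)=-1.
So the global minimum of J is P(3) + Q(-1) + 3 = -2025 − 1 + 3 = -2023, attained at (3, -1).

(3, -1)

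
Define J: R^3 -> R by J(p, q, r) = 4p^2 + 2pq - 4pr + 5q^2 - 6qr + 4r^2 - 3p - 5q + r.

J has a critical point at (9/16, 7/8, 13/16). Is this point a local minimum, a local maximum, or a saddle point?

local minimum

The Hessian is constant: H = [[8, 2, -4], [2, 10, -6], [-4, -6, 8]].
Leading principal minors: Δ₁ = 8, Δ₂ = 76, Δ₃ = 256.
All leading minors are positive, so H is positive definite: a local minimum.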